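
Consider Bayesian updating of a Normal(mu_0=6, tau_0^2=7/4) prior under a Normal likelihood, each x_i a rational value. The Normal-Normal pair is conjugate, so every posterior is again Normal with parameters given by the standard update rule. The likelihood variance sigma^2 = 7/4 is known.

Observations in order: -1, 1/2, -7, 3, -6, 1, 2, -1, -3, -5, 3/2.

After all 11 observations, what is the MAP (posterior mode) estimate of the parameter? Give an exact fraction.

-3/4

obs 1: x=-1 → posterior Normal(5/2, 7/8)
obs 2: x=1/2 → posterior Normal(11/6, 7/12)
obs 3: x=-7 → posterior Normal(-3/8, 7/16)
obs 4: x=3 → posterior Normal(3/10, 7/20)
obs 5: x=-6 → posterior Normal(-3/4, 7/24)
obs 6: x=1 → posterior Normal(-1/2, 1/4)
obs 7: x=2 → posterior Normal(-3/16, 7/32)
obs 8: x=-1 → posterior Normal(-5/18, 7/36)
obs 9: x=-3 → posterior Normal(-11/20, 7/40)
obs 10: x=-5 → posterior Normal(-21/22, 7/44)
obs 11: x=3/2 → posterior Normal(-3/4, 7/48)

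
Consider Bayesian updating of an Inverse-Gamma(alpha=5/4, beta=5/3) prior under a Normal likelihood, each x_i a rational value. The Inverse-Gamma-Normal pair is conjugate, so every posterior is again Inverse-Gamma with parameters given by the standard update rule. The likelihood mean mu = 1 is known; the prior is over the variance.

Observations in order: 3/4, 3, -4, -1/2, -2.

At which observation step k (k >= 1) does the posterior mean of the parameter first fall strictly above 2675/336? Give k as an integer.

k = 3

obs 1: x=3/4 → posterior Inverse-Gamma(7/4, 163/96)
obs 2: x=3 → posterior Inverse-Gamma(9/4, 355/96)
obs 3: x=-4 → posterior Inverse-Gamma(11/4, 1555/96)
obs 4: x=-1/2 → posterior Inverse-Gamma(13/4, 1663/96)
obs 5: x=-2 → posterior Inverse-Gamma(15/4, 2095/96)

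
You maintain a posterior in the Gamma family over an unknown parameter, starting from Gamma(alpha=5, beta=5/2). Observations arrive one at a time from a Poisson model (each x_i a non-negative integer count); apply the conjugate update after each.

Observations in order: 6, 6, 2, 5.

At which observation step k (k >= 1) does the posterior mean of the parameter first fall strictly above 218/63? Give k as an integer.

obs 1: x=6 → posterior Gamma(11, 7/2)
obs 2: x=6 → posterior Gamma(17, 9/2)
obs 3: x=2 → posterior Gamma(19, 11/2)
obs 4: x=5 → posterior Gamma(24, 13/2)

k = 2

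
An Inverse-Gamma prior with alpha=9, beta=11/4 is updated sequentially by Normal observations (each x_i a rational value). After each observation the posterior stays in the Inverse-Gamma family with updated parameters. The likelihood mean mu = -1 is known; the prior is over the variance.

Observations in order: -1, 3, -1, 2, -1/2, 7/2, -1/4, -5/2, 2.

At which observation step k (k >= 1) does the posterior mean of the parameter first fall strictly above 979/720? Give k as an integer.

k = 4

obs 1: x=-1 → posterior Inverse-Gamma(19/2, 11/4)
obs 2: x=3 → posterior Inverse-Gamma(10, 43/4)
obs 3: x=-1 → posterior Inverse-Gamma(21/2, 43/4)
obs 4: x=2 → posterior Inverse-Gamma(11, 61/4)
obs 5: x=-1/2 → posterior Inverse-Gamma(23/2, 123/8)
obs 6: x=7/2 → posterior Inverse-Gamma(12, 51/2)
obs 7: x=-1/4 → posterior Inverse-Gamma(25/2, 825/32)
obs 8: x=-5/2 → posterior Inverse-Gamma(13, 861/32)
obs 9: x=2 → posterior Inverse-Gamma(27/2, 1005/32)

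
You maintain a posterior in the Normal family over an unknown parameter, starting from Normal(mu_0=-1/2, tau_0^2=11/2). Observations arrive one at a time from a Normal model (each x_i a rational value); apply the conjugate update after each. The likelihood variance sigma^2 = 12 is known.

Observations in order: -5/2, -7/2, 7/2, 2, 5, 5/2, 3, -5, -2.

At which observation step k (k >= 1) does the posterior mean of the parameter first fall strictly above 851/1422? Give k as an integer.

k = 6

obs 1: x=-5/2 → posterior Normal(-79/70, 132/35)
obs 2: x=-7/2 → posterior Normal(-39/23, 66/23)
obs 3: x=7/2 → posterior Normal(-79/114, 44/19)
obs 4: x=2 → posterior Normal(-35/136, 33/17)
obs 5: x=5 → posterior Normal(75/158, 132/79)
obs 6: x=5/2 → posterior Normal(13/18, 22/15)
obs 7: x=3 → posterior Normal(98/101, 132/101)
obs 8: x=-5 → posterior Normal(43/112, 33/28)
obs 9: x=-2 → posterior Normal(7/41, 44/41)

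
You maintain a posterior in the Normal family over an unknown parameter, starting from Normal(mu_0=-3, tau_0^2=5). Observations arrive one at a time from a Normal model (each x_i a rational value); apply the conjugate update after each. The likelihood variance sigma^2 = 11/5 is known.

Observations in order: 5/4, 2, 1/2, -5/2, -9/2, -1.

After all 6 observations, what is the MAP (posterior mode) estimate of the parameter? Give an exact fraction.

-557/644

obs 1: x=5/4 → posterior Normal(-7/144, 55/36)
obs 2: x=2 → posterior Normal(193/244, 55/61)
obs 3: x=1/2 → posterior Normal(243/344, 55/86)
obs 4: x=-5/2 → posterior Normal(-7/444, 55/111)
obs 5: x=-9/2 → posterior Normal(-457/544, 55/136)
obs 6: x=-1 → posterior Normal(-557/644, 55/161)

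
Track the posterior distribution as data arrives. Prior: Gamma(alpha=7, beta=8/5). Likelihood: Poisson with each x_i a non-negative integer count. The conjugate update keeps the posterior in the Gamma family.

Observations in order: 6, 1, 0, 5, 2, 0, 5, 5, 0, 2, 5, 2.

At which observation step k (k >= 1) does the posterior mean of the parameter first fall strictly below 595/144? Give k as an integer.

obs 1: x=6 → posterior Gamma(13, 13/5)
obs 2: x=1 → posterior Gamma(14, 18/5)
obs 3: x=0 → posterior Gamma(14, 23/5)
obs 4: x=5 → posterior Gamma(19, 28/5)
obs 5: x=2 → posterior Gamma(21, 33/5)
obs 6: x=0 → posterior Gamma(21, 38/5)
obs 7: x=5 → posterior Gamma(26, 43/5)
obs 8: x=5 → posterior Gamma(31, 48/5)
obs 9: x=0 → posterior Gamma(31, 53/5)
obs 10: x=2 → posterior Gamma(33, 58/5)
obs 11: x=5 → posterior Gamma(38, 63/5)
obs 12: x=2 → posterior Gamma(40, 68/5)

k = 2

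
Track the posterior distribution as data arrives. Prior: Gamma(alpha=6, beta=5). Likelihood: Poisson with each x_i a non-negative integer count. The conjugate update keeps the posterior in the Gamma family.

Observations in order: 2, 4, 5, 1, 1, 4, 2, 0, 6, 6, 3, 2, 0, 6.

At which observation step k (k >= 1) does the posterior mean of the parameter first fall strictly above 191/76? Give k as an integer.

k = 14

obs 1: x=2 → posterior Gamma(8, 6)
obs 2: x=4 → posterior Gamma(12, 7)
obs 3: x=5 → posterior Gamma(17, 8)
obs 4: x=1 → posterior Gamma(18, 9)
obs 5: x=1 → posterior Gamma(19, 10)
obs 6: x=4 → posterior Gamma(23, 11)
obs 7: x=2 → posterior Gamma(25, 12)
obs 8: x=0 → posterior Gamma(25, 13)
obs 9: x=6 → posterior Gamma(31, 14)
obs 10: x=6 → posterior Gamma(37, 15)
obs 11: x=3 → posterior Gamma(40, 16)
obs 12: x=2 → posterior Gamma(42, 17)
obs 13: x=0 → posterior Gamma(42, 18)
obs 14: x=6 → posterior Gamma(48, 19)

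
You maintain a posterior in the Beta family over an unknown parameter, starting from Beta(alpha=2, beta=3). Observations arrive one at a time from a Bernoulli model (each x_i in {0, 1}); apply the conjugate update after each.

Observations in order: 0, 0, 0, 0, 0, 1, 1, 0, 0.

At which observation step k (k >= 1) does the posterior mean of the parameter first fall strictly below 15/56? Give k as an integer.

obs 1: x=0 → posterior Beta(2, 4)
obs 2: x=0 → posterior Beta(2, 5)
obs 3: x=0 → posterior Beta(2, 6)
obs 4: x=0 → posterior Beta(2, 7)
obs 5: x=0 → posterior Beta(2, 8)
obs 6: x=1 → posterior Beta(3, 8)
obs 7: x=1 → posterior Beta(4, 8)
obs 8: x=0 → posterior Beta(4, 9)
obs 9: x=0 → posterior Beta(4, 10)

k = 3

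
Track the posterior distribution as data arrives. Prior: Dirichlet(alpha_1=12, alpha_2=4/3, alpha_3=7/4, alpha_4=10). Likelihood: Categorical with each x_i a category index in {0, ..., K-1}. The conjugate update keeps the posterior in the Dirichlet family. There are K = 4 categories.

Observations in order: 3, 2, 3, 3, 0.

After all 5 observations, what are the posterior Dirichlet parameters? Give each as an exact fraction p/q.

obs 1: x=3 → posterior Dirichlet(12, 4/3, 7/4, 11)
obs 2: x=2 → posterior Dirichlet(12, 4/3, 11/4, 11)
obs 3: x=3 → posterior Dirichlet(12, 4/3, 11/4, 12)
obs 4: x=3 → posterior Dirichlet(12, 4/3, 11/4, 13)
obs 5: x=0 → posterior Dirichlet(13, 4/3, 11/4, 13)

alpha_1=13, alpha_2=4/3, alpha_3=11/4, alpha_4=13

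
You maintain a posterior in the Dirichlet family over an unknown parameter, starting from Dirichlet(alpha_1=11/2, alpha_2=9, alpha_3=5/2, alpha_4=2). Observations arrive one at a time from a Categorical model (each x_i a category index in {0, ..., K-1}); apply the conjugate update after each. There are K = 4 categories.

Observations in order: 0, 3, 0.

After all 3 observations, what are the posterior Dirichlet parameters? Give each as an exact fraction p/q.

alpha_1=15/2, alpha_2=9, alpha_3=5/2, alpha_4=3

obs 1: x=0 → posterior Dirichlet(13/2, 9, 5/2, 2)
obs 2: x=3 → posterior Dirichlet(13/2, 9, 5/2, 3)
obs 3: x=0 → posterior Dirichlet(15/2, 9, 5/2, 3)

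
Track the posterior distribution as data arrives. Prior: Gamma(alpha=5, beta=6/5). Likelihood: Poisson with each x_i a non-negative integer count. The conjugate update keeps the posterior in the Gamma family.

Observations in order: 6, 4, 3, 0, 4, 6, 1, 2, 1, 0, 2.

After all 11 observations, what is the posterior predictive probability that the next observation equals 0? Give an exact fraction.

obs 1: x=6 → posterior Gamma(11, 11/5)
obs 2: x=4 → posterior Gamma(15, 16/5)
obs 3: x=3 → posterior Gamma(18, 21/5)
obs 4: x=0 → posterior Gamma(18, 26/5)
obs 5: x=4 → posterior Gamma(22, 31/5)
obs 6: x=6 → posterior Gamma(28, 36/5)
obs 7: x=1 → posterior Gamma(29, 41/5)
obs 8: x=2 → posterior Gamma(31, 46/5)
obs 9: x=1 → posterior Gamma(32, 51/5)
obs 10: x=0 → posterior Gamma(32, 56/5)
obs 11: x=2 → posterior Gamma(34, 61/5)

5025906331956386730429209354686389578016774520729003377125641/73197088768608101145353522393209837987167745985959663748775936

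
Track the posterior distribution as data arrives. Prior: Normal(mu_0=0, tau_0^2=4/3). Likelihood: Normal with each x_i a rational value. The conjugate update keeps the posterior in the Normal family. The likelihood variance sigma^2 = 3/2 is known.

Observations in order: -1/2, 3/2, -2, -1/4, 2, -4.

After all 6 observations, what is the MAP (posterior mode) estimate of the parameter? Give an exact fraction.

-26/57

obs 1: x=-1/2 → posterior Normal(-4/17, 12/17)
obs 2: x=3/2 → posterior Normal(8/25, 12/25)
obs 3: x=-2 → posterior Normal(-8/33, 4/11)
obs 4: x=-1/4 → posterior Normal(-10/41, 12/41)
obs 5: x=2 → posterior Normal(6/49, 12/49)
obs 6: x=-4 → posterior Normal(-26/57, 4/19)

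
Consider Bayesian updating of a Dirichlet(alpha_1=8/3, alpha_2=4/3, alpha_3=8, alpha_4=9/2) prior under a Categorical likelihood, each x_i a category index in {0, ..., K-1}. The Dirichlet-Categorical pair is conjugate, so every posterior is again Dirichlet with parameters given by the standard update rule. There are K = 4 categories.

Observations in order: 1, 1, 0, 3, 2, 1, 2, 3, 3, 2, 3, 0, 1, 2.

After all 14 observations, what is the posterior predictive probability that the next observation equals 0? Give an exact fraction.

obs 1: x=1 → posterior Dirichlet(8/3, 7/3, 8, 9/2)
obs 2: x=1 → posterior Dirichlet(8/3, 10/3, 8, 9/2)
obs 3: x=0 → posterior Dirichlet(11/3, 10/3, 8, 9/2)
obs 4: x=3 → posterior Dirichlet(11/3, 10/3, 8, 11/2)
obs 5: x=2 → posterior Dirichlet(11/3, 10/3, 9, 11/2)
obs 6: x=1 → posterior Dirichlet(11/3, 13/3, 9, 11/2)
obs 7: x=2 → posterior Dirichlet(11/3, 13/3, 10, 11/2)
obs 8: x=3 → posterior Dirichlet(11/3, 13/3, 10, 13/2)
obs 9: x=3 → posterior Dirichlet(11/3, 13/3, 10, 15/2)
obs 10: x=2 → posterior Dirichlet(11/3, 13/3, 11, 15/2)
obs 11: x=3 → posterior Dirichlet(11/3, 13/3, 11, 17/2)
obs 12: x=0 → posterior Dirichlet(14/3, 13/3, 11, 17/2)
obs 13: x=1 → posterior Dirichlet(14/3, 16/3, 11, 17/2)
obs 14: x=2 → posterior Dirichlet(14/3, 16/3, 12, 17/2)

28/183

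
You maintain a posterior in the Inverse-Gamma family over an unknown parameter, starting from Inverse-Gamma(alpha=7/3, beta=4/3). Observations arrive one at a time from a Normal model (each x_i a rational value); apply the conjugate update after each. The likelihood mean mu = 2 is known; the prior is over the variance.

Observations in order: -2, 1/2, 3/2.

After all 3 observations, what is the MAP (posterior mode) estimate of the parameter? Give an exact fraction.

127/58

obs 1: x=-2 → posterior Inverse-Gamma(17/6, 28/3)
obs 2: x=1/2 → posterior Inverse-Gamma(10/3, 251/24)
obs 3: x=3/2 → posterior Inverse-Gamma(23/6, 127/12)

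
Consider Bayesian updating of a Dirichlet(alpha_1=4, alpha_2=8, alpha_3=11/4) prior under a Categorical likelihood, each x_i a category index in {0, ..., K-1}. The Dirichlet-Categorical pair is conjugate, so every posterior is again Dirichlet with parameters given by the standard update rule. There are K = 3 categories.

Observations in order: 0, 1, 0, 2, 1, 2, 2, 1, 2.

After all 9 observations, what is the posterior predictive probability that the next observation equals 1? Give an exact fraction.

obs 1: x=0 → posterior Dirichlet(5, 8, 11/4)
obs 2: x=1 → posterior Dirichlet(5, 9, 11/4)
obs 3: x=0 → posterior Dirichlet(6, 9, 11/4)
obs 4: x=2 → posterior Dirichlet(6, 9, 15/4)
obs 5: x=1 → posterior Dirichlet(6, 10, 15/4)
obs 6: x=2 → posterior Dirichlet(6, 10, 19/4)
obs 7: x=2 → posterior Dirichlet(6, 10, 23/4)
obs 8: x=1 → posterior Dirichlet(6, 11, 23/4)
obs 9: x=2 → posterior Dirichlet(6, 11, 27/4)

44/95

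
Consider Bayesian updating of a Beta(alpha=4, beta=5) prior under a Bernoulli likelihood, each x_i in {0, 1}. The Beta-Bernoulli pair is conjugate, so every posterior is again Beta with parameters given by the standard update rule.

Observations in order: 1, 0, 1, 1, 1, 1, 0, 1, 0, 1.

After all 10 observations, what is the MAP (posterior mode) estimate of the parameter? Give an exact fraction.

obs 1: x=1 → posterior Beta(5, 5)
obs 2: x=0 → posterior Beta(5, 6)
obs 3: x=1 → posterior Beta(6, 6)
obs 4: x=1 → posterior Beta(7, 6)
obs 5: x=1 → posterior Beta(8, 6)
obs 6: x=1 → posterior Beta(9, 6)
obs 7: x=0 → posterior Beta(9, 7)
obs 8: x=1 → posterior Beta(10, 7)
obs 9: x=0 → posterior Beta(10, 8)
obs 10: x=1 → posterior Beta(11, 8)

10/17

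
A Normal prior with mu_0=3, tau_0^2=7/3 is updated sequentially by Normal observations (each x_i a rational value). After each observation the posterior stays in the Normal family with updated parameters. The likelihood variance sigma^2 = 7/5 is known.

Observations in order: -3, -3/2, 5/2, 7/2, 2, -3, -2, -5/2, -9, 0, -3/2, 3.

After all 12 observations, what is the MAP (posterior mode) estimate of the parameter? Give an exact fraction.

obs 1: x=-3 → posterior Normal(-3/4, 7/8)
obs 2: x=-3/2 → posterior Normal(-27/26, 7/13)
obs 3: x=5/2 → posterior Normal(-1/18, 7/18)
obs 4: x=7/2 → posterior Normal(33/46, 7/23)
obs 5: x=2 → posterior Normal(53/56, 1/4)
obs 6: x=-3 → posterior Normal(23/66, 7/33)
obs 7: x=-2 → posterior Normal(3/76, 7/38)
obs 8: x=-5/2 → posterior Normal(-11/43, 7/43)
obs 9: x=-9 → posterior Normal(-7/6, 7/48)
obs 10: x=0 → posterior Normal(-56/53, 7/53)
obs 11: x=-3/2 → posterior Normal(-127/116, 7/58)
obs 12: x=3 → posterior Normal(-97/126, 1/9)

-97/126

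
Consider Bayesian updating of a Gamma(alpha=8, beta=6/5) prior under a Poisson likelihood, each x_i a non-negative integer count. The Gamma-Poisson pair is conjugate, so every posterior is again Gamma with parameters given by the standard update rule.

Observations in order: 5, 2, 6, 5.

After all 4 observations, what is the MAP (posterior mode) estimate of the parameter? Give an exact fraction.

125/26

obs 1: x=5 → posterior Gamma(13, 11/5)
obs 2: x=2 → posterior Gamma(15, 16/5)
obs 3: x=6 → posterior Gamma(21, 21/5)
obs 4: x=5 → posterior Gamma(26, 26/5)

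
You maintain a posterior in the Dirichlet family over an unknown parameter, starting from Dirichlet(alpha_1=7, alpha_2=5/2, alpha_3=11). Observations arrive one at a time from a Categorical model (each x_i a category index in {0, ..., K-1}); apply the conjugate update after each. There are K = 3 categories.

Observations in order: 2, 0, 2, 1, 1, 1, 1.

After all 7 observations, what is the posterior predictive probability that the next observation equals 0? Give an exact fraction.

16/55

obs 1: x=2 → posterior Dirichlet(7, 5/2, 12)
obs 2: x=0 → posterior Dirichlet(8, 5/2, 12)
obs 3: x=2 → posterior Dirichlet(8, 5/2, 13)
obs 4: x=1 → posterior Dirichlet(8, 7/2, 13)
obs 5: x=1 → posterior Dirichlet(8, 9/2, 13)
obs 6: x=1 → posterior Dirichlet(8, 11/2, 13)
obs 7: x=1 → posterior Dirichlet(8, 13/2, 13)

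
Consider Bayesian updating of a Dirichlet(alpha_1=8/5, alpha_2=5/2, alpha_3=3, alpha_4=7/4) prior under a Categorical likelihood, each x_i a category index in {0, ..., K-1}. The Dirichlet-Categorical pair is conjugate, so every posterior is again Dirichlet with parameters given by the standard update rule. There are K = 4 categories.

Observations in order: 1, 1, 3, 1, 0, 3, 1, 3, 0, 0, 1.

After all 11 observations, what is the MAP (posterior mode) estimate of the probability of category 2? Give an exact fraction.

obs 1: x=1 → posterior Dirichlet(8/5, 7/2, 3, 7/4)
obs 2: x=1 → posterior Dirichlet(8/5, 9/2, 3, 7/4)
obs 3: x=3 → posterior Dirichlet(8/5, 9/2, 3, 11/4)
obs 4: x=1 → posterior Dirichlet(8/5, 11/2, 3, 11/4)
obs 5: x=0 → posterior Dirichlet(13/5, 11/2, 3, 11/4)
obs 6: x=3 → posterior Dirichlet(13/5, 11/2, 3, 15/4)
obs 7: x=1 → posterior Dirichlet(13/5, 13/2, 3, 15/4)
obs 8: x=3 → posterior Dirichlet(13/5, 13/2, 3, 19/4)
obs 9: x=0 → posterior Dirichlet(18/5, 13/2, 3, 19/4)
obs 10: x=0 → posterior Dirichlet(23/5, 13/2, 3, 19/4)
obs 11: x=1 → posterior Dirichlet(23/5, 15/2, 3, 19/4)

40/317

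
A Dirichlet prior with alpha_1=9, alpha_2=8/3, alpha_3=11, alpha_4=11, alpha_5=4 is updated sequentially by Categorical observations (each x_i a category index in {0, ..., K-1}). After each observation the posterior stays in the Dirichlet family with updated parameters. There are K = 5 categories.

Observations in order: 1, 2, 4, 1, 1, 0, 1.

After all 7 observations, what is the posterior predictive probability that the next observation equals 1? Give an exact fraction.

obs 1: x=1 → posterior Dirichlet(9, 11/3, 11, 11, 4)
obs 2: x=2 → posterior Dirichlet(9, 11/3, 12, 11, 4)
obs 3: x=4 → posterior Dirichlet(9, 11/3, 12, 11, 5)
obs 4: x=1 → posterior Dirichlet(9, 14/3, 12, 11, 5)
obs 5: x=1 → posterior Dirichlet(9, 17/3, 12, 11, 5)
obs 6: x=0 → posterior Dirichlet(10, 17/3, 12, 11, 5)
obs 7: x=1 → posterior Dirichlet(10, 20/3, 12, 11, 5)

10/67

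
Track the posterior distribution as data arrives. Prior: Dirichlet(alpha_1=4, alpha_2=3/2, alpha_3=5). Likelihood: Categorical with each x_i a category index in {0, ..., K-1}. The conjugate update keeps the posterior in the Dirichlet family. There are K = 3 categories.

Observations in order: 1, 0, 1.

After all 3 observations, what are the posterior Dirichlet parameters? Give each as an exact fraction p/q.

obs 1: x=1 → posterior Dirichlet(4, 5/2, 5)
obs 2: x=0 → posterior Dirichlet(5, 5/2, 5)
obs 3: x=1 → posterior Dirichlet(5, 7/2, 5)

alpha_1=5, alpha_2=7/2, alpha_3=5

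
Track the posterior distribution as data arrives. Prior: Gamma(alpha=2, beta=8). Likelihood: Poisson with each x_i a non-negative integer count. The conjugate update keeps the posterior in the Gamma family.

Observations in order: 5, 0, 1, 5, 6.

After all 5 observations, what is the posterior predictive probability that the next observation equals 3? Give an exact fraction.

obs 1: x=5 → posterior Gamma(7, 9)
obs 2: x=0 → posterior Gamma(7, 10)
obs 3: x=1 → posterior Gamma(8, 11)
obs 4: x=5 → posterior Gamma(13, 12)
obs 5: x=6 → posterior Gamma(19, 13)

138882427585667380514315/1171355575953987221848064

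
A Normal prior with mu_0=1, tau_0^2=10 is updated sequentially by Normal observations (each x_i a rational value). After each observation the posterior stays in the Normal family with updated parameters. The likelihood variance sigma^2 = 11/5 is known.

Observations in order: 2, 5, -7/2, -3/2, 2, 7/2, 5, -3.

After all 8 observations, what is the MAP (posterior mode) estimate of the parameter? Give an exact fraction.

obs 1: x=2 → posterior Normal(111/61, 110/61)
obs 2: x=5 → posterior Normal(361/111, 110/111)
obs 3: x=-7/2 → posterior Normal(186/161, 110/161)
obs 4: x=-3/2 → posterior Normal(111/211, 110/211)
obs 5: x=2 → posterior Normal(211/261, 110/261)
obs 6: x=7/2 → posterior Normal(386/311, 110/311)
obs 7: x=5 → posterior Normal(636/361, 110/361)
obs 8: x=-3 → posterior Normal(162/137, 110/411)

162/137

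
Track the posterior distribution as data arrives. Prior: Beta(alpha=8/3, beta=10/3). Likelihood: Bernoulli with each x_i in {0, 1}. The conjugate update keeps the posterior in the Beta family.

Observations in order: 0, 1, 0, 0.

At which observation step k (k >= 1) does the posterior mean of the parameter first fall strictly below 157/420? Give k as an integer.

k = 4

obs 1: x=0 → posterior Beta(8/3, 13/3)
obs 2: x=1 → posterior Beta(11/3, 13/3)
obs 3: x=0 → posterior Beta(11/3, 16/3)
obs 4: x=0 → posterior Beta(11/3, 19/3)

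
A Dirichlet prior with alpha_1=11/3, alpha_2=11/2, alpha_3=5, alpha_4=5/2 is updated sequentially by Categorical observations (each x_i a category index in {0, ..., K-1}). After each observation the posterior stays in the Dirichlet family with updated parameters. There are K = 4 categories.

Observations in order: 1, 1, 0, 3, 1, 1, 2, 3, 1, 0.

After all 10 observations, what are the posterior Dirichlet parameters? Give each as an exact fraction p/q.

alpha_1=17/3, alpha_2=21/2, alpha_3=6, alpha_4=9/2

obs 1: x=1 → posterior Dirichlet(11/3, 13/2, 5, 5/2)
obs 2: x=1 → posterior Dirichlet(11/3, 15/2, 5, 5/2)
obs 3: x=0 → posterior Dirichlet(14/3, 15/2, 5, 5/2)
obs 4: x=3 → posterior Dirichlet(14/3, 15/2, 5, 7/2)
obs 5: x=1 → posterior Dirichlet(14/3, 17/2, 5, 7/2)
obs 6: x=1 → posterior Dirichlet(14/3, 19/2, 5, 7/2)
obs 7: x=2 → posterior Dirichlet(14/3, 19/2, 6, 7/2)
obs 8: x=3 → posterior Dirichlet(14/3, 19/2, 6, 9/2)
obs 9: x=1 → posterior Dirichlet(14/3, 21/2, 6, 9/2)
obs 10: x=0 → posterior Dirichlet(17/3, 21/2, 6, 9/2)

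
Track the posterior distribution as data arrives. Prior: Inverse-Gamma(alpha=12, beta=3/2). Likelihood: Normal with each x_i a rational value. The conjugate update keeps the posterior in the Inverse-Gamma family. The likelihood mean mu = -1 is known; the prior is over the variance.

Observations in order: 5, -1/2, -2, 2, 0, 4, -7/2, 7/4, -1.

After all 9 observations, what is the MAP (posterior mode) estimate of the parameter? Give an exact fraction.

285/112

obs 1: x=5 → posterior Inverse-Gamma(25/2, 39/2)
obs 2: x=-1/2 → posterior Inverse-Gamma(13, 157/8)
obs 3: x=-2 → posterior Inverse-Gamma(27/2, 161/8)
obs 4: x=2 → posterior Inverse-Gamma(14, 197/8)
obs 5: x=0 → posterior Inverse-Gamma(29/2, 201/8)
obs 6: x=4 → posterior Inverse-Gamma(15, 301/8)
obs 7: x=-7/2 → posterior Inverse-Gamma(31/2, 163/4)
obs 8: x=7/4 → posterior Inverse-Gamma(16, 1425/32)
obs 9: x=-1 → posterior Inverse-Gamma(33/2, 1425/32)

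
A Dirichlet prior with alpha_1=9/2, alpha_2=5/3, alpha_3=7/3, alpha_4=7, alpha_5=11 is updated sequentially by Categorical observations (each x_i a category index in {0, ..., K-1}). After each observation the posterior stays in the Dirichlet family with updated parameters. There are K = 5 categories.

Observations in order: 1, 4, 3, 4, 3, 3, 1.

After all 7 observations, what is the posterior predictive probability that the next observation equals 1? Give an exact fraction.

22/201

obs 1: x=1 → posterior Dirichlet(9/2, 8/3, 7/3, 7, 11)
obs 2: x=4 → posterior Dirichlet(9/2, 8/3, 7/3, 7, 12)
obs 3: x=3 → posterior Dirichlet(9/2, 8/3, 7/3, 8, 12)
obs 4: x=4 → posterior Dirichlet(9/2, 8/3, 7/3, 8, 13)
obs 5: x=3 → posterior Dirichlet(9/2, 8/3, 7/3, 9, 13)
obs 6: x=3 → posterior Dirichlet(9/2, 8/3, 7/3, 10, 13)
obs 7: x=1 → posterior Dirichlet(9/2, 11/3, 7/3, 10, 13)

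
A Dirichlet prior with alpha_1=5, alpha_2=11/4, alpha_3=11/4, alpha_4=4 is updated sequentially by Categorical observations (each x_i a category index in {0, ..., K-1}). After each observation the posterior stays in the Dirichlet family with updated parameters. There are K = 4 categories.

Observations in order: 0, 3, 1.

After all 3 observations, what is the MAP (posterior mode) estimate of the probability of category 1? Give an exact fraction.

obs 1: x=0 → posterior Dirichlet(6, 11/4, 11/4, 4)
obs 2: x=3 → posterior Dirichlet(6, 11/4, 11/4, 5)
obs 3: x=1 → posterior Dirichlet(6, 15/4, 11/4, 5)

11/54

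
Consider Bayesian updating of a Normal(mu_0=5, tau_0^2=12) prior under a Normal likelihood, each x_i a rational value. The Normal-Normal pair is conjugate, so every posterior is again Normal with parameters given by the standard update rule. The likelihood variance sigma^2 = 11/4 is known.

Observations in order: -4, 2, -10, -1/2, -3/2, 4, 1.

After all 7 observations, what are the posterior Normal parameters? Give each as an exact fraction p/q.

obs 1: x=-4 → posterior Normal(-137/59, 132/59)
obs 2: x=2 → posterior Normal(-41/107, 132/107)
obs 3: x=-10 → posterior Normal(-521/155, 132/155)
obs 4: x=-1/2 → posterior Normal(-545/203, 132/203)
obs 5: x=-3/2 → posterior Normal(-617/251, 132/251)
obs 6: x=4 → posterior Normal(-425/299, 132/299)
obs 7: x=1 → posterior Normal(-377/347, 132/347)

mu_0=-377/347, tau_0^2=132/347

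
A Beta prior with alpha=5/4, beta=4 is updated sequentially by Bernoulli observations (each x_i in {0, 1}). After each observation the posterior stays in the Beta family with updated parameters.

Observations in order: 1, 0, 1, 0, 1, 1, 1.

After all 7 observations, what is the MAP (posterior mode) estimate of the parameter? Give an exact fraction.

obs 1: x=1 → posterior Beta(9/4, 4)
obs 2: x=0 → posterior Beta(9/4, 5)
obs 3: x=1 → posterior Beta(13/4, 5)
obs 4: x=0 → posterior Beta(13/4, 6)
obs 5: x=1 → posterior Beta(17/4, 6)
obs 6: x=1 → posterior Beta(21/4, 6)
obs 7: x=1 → posterior Beta(25/4, 6)

21/41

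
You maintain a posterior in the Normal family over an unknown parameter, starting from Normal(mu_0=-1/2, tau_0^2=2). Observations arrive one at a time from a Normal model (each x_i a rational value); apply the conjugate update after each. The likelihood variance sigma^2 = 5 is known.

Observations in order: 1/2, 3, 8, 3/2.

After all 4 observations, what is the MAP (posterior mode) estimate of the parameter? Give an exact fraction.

47/26

obs 1: x=1/2 → posterior Normal(-3/14, 10/7)
obs 2: x=3 → posterior Normal(1/2, 10/9)
obs 3: x=8 → posterior Normal(41/22, 10/11)
obs 4: x=3/2 → posterior Normal(47/26, 10/13)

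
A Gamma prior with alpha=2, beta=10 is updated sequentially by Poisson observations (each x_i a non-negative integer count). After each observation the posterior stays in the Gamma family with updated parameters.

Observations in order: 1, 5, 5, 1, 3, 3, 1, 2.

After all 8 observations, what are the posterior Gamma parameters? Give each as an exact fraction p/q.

obs 1: x=1 → posterior Gamma(3, 11)
obs 2: x=5 → posterior Gamma(8, 12)
obs 3: x=5 → posterior Gamma(13, 13)
obs 4: x=1 → posterior Gamma(14, 14)
obs 5: x=3 → posterior Gamma(17, 15)
obs 6: x=3 → posterior Gamma(20, 16)
obs 7: x=1 → posterior Gamma(21, 17)
obs 8: x=2 → posterior Gamma(23, 18)

alpha=23, beta=18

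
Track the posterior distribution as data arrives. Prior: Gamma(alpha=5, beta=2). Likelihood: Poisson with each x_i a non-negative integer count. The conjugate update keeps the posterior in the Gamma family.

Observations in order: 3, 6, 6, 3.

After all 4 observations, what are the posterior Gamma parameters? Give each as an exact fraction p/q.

alpha=23, beta=6

obs 1: x=3 → posterior Gamma(8, 3)
obs 2: x=6 → posterior Gamma(14, 4)
obs 3: x=6 → posterior Gamma(20, 5)
obs 4: x=3 → posterior Gamma(23, 6)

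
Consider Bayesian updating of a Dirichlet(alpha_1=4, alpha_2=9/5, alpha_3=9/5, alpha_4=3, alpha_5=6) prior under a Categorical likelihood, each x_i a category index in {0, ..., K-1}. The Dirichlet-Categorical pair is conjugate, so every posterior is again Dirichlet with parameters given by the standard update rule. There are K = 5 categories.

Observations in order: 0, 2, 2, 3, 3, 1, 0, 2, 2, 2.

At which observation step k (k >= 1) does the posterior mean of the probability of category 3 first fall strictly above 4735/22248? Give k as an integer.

k = 5

obs 1: x=0 → posterior Dirichlet(5, 9/5, 9/5, 3, 6)
obs 2: x=2 → posterior Dirichlet(5, 9/5, 14/5, 3, 6)
obs 3: x=2 → posterior Dirichlet(5, 9/5, 19/5, 3, 6)
obs 4: x=3 → posterior Dirichlet(5, 9/5, 19/5, 4, 6)
obs 5: x=3 → posterior Dirichlet(5, 9/5, 19/5, 5, 6)
obs 6: x=1 → posterior Dirichlet(5, 14/5, 19/5, 5, 6)
obs 7: x=0 → posterior Dirichlet(6, 14/5, 19/5, 5, 6)
obs 8: x=2 → posterior Dirichlet(6, 14/5, 24/5, 5, 6)
obs 9: x=2 → posterior Dirichlet(6, 14/5, 29/5, 5, 6)
obs 10: x=2 → posterior Dirichlet(6, 14/5, 34/5, 5, 6)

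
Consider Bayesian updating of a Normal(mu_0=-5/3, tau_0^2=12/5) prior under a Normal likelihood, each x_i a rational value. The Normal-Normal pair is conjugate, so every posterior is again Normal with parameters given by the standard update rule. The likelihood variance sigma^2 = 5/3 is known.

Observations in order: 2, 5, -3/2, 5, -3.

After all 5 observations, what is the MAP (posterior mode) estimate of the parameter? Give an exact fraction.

137/123

obs 1: x=2 → posterior Normal(91/183, 60/61)
obs 2: x=5 → posterior Normal(631/291, 60/97)
obs 3: x=-3/2 → posterior Normal(67/57, 60/133)
obs 4: x=5 → posterior Normal(1009/507, 60/169)
obs 5: x=-3 → posterior Normal(137/123, 12/41)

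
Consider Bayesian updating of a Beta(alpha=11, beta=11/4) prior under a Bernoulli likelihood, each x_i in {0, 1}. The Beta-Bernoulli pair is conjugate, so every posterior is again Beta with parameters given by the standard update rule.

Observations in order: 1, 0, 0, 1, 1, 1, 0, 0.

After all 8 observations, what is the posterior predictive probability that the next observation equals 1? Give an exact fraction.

20/29

obs 1: x=1 → posterior Beta(12, 11/4)
obs 2: x=0 → posterior Beta(12, 15/4)
obs 3: x=0 → posterior Beta(12, 19/4)
obs 4: x=1 → posterior Beta(13, 19/4)
obs 5: x=1 → posterior Beta(14, 19/4)
obs 6: x=1 → posterior Beta(15, 19/4)
obs 7: x=0 → posterior Beta(15, 23/4)
obs 8: x=0 → posterior Beta(15, 27/4)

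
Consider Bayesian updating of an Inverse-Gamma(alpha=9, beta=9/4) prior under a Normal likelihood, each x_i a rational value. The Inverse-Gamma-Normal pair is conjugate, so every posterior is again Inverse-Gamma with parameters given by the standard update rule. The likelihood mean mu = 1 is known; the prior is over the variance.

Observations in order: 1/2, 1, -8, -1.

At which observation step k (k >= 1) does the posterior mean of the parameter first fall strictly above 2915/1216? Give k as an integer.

k = 3

obs 1: x=1/2 → posterior Inverse-Gamma(19/2, 19/8)
obs 2: x=1 → posterior Inverse-Gamma(10, 19/8)
obs 3: x=-8 → posterior Inverse-Gamma(21/2, 343/8)
obs 4: x=-1 → posterior Inverse-Gamma(11, 359/8)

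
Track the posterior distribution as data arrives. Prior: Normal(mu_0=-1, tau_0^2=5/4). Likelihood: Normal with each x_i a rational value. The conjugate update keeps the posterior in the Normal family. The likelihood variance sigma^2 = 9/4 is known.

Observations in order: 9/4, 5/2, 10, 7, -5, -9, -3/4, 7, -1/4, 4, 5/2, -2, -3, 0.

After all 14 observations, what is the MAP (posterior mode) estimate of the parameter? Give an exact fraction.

269/316

obs 1: x=9/4 → posterior Normal(9/56, 45/56)
obs 2: x=5/2 → posterior Normal(59/76, 45/76)
obs 3: x=10 → posterior Normal(259/96, 15/32)
obs 4: x=7 → posterior Normal(399/116, 45/116)
obs 5: x=-5 → posterior Normal(299/136, 45/136)
obs 6: x=-9 → posterior Normal(119/156, 15/52)
obs 7: x=-3/4 → posterior Normal(13/22, 45/176)
obs 8: x=7 → posterior Normal(61/49, 45/196)
obs 9: x=-1/4 → posterior Normal(239/216, 5/24)
obs 10: x=4 → posterior Normal(319/236, 45/236)
obs 11: x=5/2 → posterior Normal(369/256, 45/256)
obs 12: x=-2 → posterior Normal(329/276, 15/92)
obs 13: x=-3 → posterior Normal(269/296, 45/296)
obs 14: x=0 → posterior Normal(269/316, 45/316)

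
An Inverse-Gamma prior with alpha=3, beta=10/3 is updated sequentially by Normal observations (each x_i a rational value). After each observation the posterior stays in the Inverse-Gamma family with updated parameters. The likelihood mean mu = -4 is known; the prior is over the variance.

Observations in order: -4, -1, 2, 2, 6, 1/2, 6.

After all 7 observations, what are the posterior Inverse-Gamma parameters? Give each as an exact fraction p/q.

obs 1: x=-4 → posterior Inverse-Gamma(7/2, 10/3)
obs 2: x=-1 → posterior Inverse-Gamma(4, 47/6)
obs 3: x=2 → posterior Inverse-Gamma(9/2, 155/6)
obs 4: x=2 → posterior Inverse-Gamma(5, 263/6)
obs 5: x=6 → posterior Inverse-Gamma(11/2, 563/6)
obs 6: x=1/2 → posterior Inverse-Gamma(6, 2495/24)
obs 7: x=6 → posterior Inverse-Gamma(13/2, 3695/24)

alpha=13/2, beta=3695/24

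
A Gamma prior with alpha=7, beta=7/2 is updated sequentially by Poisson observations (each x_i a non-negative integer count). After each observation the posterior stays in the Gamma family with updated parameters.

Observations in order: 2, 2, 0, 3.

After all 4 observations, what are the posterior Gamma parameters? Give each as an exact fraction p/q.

alpha=14, beta=15/2

obs 1: x=2 → posterior Gamma(9, 9/2)
obs 2: x=2 → posterior Gamma(11, 11/2)
obs 3: x=0 → posterior Gamma(11, 13/2)
obs 4: x=3 → posterior Gamma(14, 15/2)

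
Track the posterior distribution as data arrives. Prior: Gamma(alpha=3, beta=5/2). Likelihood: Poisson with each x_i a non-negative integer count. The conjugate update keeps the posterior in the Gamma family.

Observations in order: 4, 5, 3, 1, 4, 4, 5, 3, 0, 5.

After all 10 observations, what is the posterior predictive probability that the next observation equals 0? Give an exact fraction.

obs 1: x=4 → posterior Gamma(7, 7/2)
obs 2: x=5 → posterior Gamma(12, 9/2)
obs 3: x=3 → posterior Gamma(15, 11/2)
obs 4: x=1 → posterior Gamma(16, 13/2)
obs 5: x=4 → posterior Gamma(20, 15/2)
obs 6: x=4 → posterior Gamma(24, 17/2)
obs 7: x=5 → posterior Gamma(29, 19/2)
obs 8: x=3 → posterior Gamma(32, 21/2)
obs 9: x=0 → posterior Gamma(32, 23/2)
obs 10: x=5 → posterior Gamma(37, 25/2)

5293955920339377119177015629247762262821197509765625/91297581665113611259115979754590511595360241199911147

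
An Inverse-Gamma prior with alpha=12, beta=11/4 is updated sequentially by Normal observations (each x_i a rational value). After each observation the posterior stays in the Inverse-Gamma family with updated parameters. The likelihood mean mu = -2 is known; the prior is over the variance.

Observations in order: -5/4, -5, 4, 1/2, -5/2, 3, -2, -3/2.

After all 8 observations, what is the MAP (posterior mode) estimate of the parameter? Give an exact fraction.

1325/544

obs 1: x=-5/4 → posterior Inverse-Gamma(25/2, 97/32)
obs 2: x=-5 → posterior Inverse-Gamma(13, 241/32)
obs 3: x=4 → posterior Inverse-Gamma(27/2, 817/32)
obs 4: x=1/2 → posterior Inverse-Gamma(14, 917/32)
obs 5: x=-5/2 → posterior Inverse-Gamma(29/2, 921/32)
obs 6: x=3 → posterior Inverse-Gamma(15, 1321/32)
obs 7: x=-2 → posterior Inverse-Gamma(31/2, 1321/32)
obs 8: x=-3/2 → posterior Inverse-Gamma(16, 1325/32)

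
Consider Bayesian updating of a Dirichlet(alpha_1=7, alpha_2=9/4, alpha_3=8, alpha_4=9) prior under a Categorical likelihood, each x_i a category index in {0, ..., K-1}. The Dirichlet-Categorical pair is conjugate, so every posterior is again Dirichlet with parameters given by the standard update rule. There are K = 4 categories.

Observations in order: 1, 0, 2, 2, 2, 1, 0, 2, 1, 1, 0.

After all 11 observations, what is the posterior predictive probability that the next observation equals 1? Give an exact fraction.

25/149

obs 1: x=1 → posterior Dirichlet(7, 13/4, 8, 9)
obs 2: x=0 → posterior Dirichlet(8, 13/4, 8, 9)
obs 3: x=2 → posterior Dirichlet(8, 13/4, 9, 9)
obs 4: x=2 → posterior Dirichlet(8, 13/4, 10, 9)
obs 5: x=2 → posterior Dirichlet(8, 13/4, 11, 9)
obs 6: x=1 → posterior Dirichlet(8, 17/4, 11, 9)
obs 7: x=0 → posterior Dirichlet(9, 17/4, 11, 9)
obs 8: x=2 → posterior Dirichlet(9, 17/4, 12, 9)
obs 9: x=1 → posterior Dirichlet(9, 21/4, 12, 9)
obs 10: x=1 → posterior Dirichlet(9, 25/4, 12, 9)
obs 11: x=0 → posterior Dirichlet(10, 25/4, 12, 9)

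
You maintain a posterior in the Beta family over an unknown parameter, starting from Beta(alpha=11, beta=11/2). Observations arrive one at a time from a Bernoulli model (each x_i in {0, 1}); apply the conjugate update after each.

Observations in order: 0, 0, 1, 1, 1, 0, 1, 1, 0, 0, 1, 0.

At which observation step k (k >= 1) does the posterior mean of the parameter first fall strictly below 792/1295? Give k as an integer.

obs 1: x=0 → posterior Beta(11, 13/2)
obs 2: x=0 → posterior Beta(11, 15/2)
obs 3: x=1 → posterior Beta(12, 15/2)
obs 4: x=1 → posterior Beta(13, 15/2)
obs 5: x=1 → posterior Beta(14, 15/2)
obs 6: x=0 → posterior Beta(14, 17/2)
obs 7: x=1 → posterior Beta(15, 17/2)
obs 8: x=1 → posterior Beta(16, 17/2)
obs 9: x=0 → posterior Beta(16, 19/2)
obs 10: x=0 → posterior Beta(16, 21/2)
obs 11: x=1 → posterior Beta(17, 21/2)
obs 12: x=0 → posterior Beta(17, 23/2)

k = 2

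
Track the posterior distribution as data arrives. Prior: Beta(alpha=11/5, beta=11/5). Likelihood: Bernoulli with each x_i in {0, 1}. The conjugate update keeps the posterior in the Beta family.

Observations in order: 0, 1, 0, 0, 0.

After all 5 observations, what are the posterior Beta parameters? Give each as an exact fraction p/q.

alpha=16/5, beta=31/5

obs 1: x=0 → posterior Beta(11/5, 16/5)
obs 2: x=1 → posterior Beta(16/5, 16/5)
obs 3: x=0 → posterior Beta(16/5, 21/5)
obs 4: x=0 → posterior Beta(16/5, 26/5)
obs 5: x=0 → posterior Beta(16/5, 31/5)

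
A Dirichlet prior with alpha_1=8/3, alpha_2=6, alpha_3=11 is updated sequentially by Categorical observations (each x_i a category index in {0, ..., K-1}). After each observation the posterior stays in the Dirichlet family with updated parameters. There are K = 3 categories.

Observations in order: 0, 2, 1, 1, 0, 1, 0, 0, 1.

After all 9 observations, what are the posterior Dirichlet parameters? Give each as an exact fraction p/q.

obs 1: x=0 → posterior Dirichlet(11/3, 6, 11)
obs 2: x=2 → posterior Dirichlet(11/3, 6, 12)
obs 3: x=1 → posterior Dirichlet(11/3, 7, 12)
obs 4: x=1 → posterior Dirichlet(11/3, 8, 12)
obs 5: x=0 → posterior Dirichlet(14/3, 8, 12)
obs 6: x=1 → posterior Dirichlet(14/3, 9, 12)
obs 7: x=0 → posterior Dirichlet(17/3, 9, 12)
obs 8: x=0 → posterior Dirichlet(20/3, 9, 12)
obs 9: x=1 → posterior Dirichlet(20/3, 10, 12)

alpha_1=20/3, alpha_2=10, alpha_3=12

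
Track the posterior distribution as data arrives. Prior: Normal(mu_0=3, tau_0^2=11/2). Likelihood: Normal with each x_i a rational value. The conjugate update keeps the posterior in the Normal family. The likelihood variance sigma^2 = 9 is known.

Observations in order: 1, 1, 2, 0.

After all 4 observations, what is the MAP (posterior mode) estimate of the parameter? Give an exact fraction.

obs 1: x=1 → posterior Normal(65/29, 99/29)
obs 2: x=1 → posterior Normal(19/10, 99/40)
obs 3: x=2 → posterior Normal(98/51, 33/17)
obs 4: x=0 → posterior Normal(49/31, 99/62)

49/31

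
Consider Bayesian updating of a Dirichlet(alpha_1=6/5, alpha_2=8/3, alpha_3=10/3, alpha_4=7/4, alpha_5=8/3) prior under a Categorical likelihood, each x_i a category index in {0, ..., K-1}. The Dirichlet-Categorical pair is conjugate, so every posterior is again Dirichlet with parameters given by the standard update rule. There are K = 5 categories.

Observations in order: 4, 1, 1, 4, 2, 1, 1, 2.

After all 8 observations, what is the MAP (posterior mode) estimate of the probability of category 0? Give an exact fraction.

12/877

obs 1: x=4 → posterior Dirichlet(6/5, 8/3, 10/3, 7/4, 11/3)
obs 2: x=1 → posterior Dirichlet(6/5, 11/3, 10/3, 7/4, 11/3)
obs 3: x=1 → posterior Dirichlet(6/5, 14/3, 10/3, 7/4, 11/3)
obs 4: x=4 → posterior Dirichlet(6/5, 14/3, 10/3, 7/4, 14/3)
obs 5: x=2 → posterior Dirichlet(6/5, 14/3, 13/3, 7/4, 14/3)
obs 6: x=1 → posterior Dirichlet(6/5, 17/3, 13/3, 7/4, 14/3)
obs 7: x=1 → posterior Dirichlet(6/5, 20/3, 13/3, 7/4, 14/3)
obs 8: x=2 → posterior Dirichlet(6/5, 20/3, 16/3, 7/4, 14/3)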